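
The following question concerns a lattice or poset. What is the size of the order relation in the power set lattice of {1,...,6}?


The order relation is {(a,b) : a <= b}, reflexive so it includes (a,a).
Examples: ({},{}), ({},{1,2}), ({},{1,2,3}), ({},{1,2,3,4}), ({},{1,2,3,4,5}), ...
Total ordered pairs: 729


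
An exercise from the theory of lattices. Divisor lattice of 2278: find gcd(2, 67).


In a divisor lattice, meet = gcd (greatest common divisor).
By Euclidean algorithm or factoring: gcd(2,67) = 1


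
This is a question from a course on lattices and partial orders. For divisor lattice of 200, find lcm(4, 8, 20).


In a divisor lattice, join = lcm (least common multiple).
Compute lcm iteratively: start with first element, then lcm(current, next).
Elements: [4, 8, 20]
lcm(4,8) = 8
lcm(8,20) = 40
Final lcm = 40


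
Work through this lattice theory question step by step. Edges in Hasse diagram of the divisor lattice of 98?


A cover relation a -< b holds when a < b with no c strictly between.
Cover relations:
  1 -< 2
  1 -< 7
  2 -< 14
  7 -< 14
  7 -< 49
  14 -< 98
  49 -< 98
Total: 7


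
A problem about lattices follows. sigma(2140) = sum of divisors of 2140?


sigma(n) = sum of divisors.
Divisors of 2140: [1, 2, 4, 5, 10, 20, 107, 214, 428, 535, 1070, 2140]
Sum = 4536


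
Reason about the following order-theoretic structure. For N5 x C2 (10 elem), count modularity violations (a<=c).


Modular law: if a <= c then a v (b ^ c) = (a v b) ^ c.
Check all triples (a,b,c) with a <= c among 10 elements.
  e.g. a=(a,0), b=(c,0), c=(b,0): lhs=(a,0) != rhs=(b,0)
  e.g. a=(a,0), b=(c,1), c=(b,0): lhs=(a,0) != rhs=(b,0)
Total violating triples: 6


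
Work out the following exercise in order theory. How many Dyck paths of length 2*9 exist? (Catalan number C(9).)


C(n) = C(2n, n) / (n+1).
C(18, 9) = 48620
C(9) = 48620 / 10 = 4862


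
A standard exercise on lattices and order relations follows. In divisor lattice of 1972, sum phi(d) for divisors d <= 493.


Divisors of 1972 up to 493: [1, 2, 4, 17, 29, 34, 58, 68, 116, 493]
phi values: [1, 1, 2, 16, 28, 16, 28, 32, 56, 448]
Sum = 628


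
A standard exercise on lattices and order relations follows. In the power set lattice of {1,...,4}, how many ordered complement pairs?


Complement pair (a,b): a meet b = bottom, a join b = top.
Here: A intersect B = {} and A union B = {1,...,4}.
Pairs found: ({},{1,2,3,4}), ({1},{2,3,4}), ({2},{1,3,4}), ({3},{1,2,4}), ... (12 more)
Total ordered pairs: 16


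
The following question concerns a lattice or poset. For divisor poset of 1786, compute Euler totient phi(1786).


phi(n) = n * prod_{p|n} (1 - 1/p).
Prime divisors of 1786: [2, 19, 47]
phi(1786) = 1786 * (1 - 1/2) * (1 - 1/19) * (1 - 1/47)
phi(1786) = 828


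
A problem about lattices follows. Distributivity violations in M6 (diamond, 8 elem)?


Distributive law: a ^ (b v c) = (a ^ b) v (a ^ c).
Check all 8^3 = 512 ordered triples (a,b,c).
  e.g. a=a1, b=a2, c=a3: lhs=a1 != rhs=0
  e.g. a=a1, b=a2, c=a4: lhs=a1 != rhs=0
Total violating triples: 120


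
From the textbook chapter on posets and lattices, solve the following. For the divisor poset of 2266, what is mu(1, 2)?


In a divisor lattice, mu(a,b) = mu(b/a) where mu is the classical Mobius function.
b/a = 2/1 = 2
Prime factorization of 2: primes [2]
2 is squarefree with 1 prime factor(s), so mu(2) = (-1)^1 = -1


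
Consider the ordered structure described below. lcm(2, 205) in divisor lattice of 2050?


Join=lcm.
gcd(2,205)=1
lcm=410


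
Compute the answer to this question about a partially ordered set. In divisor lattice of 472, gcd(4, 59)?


Meet=gcd.
gcd(4,59)=1


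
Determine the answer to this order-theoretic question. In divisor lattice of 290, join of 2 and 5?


In a divisor lattice, join = lcm (least common multiple).
gcd(2,5) = 1
lcm(2,5) = 2*5/gcd = 10/1 = 10


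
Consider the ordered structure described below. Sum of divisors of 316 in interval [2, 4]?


Interval [2,4] in divisors of 316: [2, 4]
Sum = 6


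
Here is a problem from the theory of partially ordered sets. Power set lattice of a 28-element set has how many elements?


Power set = 2^n.
2^28 = 268435456


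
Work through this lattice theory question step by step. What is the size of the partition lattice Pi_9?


B(n) = number of set partitions of an n-element set.
B(n) satisfies the recurrence: B(n+1) = sum_k C(n,k)*B(k).
B(9) = 21147


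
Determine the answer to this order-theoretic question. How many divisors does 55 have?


Divisors of 55: [1, 5, 11, 55]
Count: 4


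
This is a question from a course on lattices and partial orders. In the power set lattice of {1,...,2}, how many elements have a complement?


An element a is complemented if some b has a meet b = bottom, a join b = top.
every subset A has complement S\A, so all elements are complemented.
Complemented elements: {}, {1}, {2}, {1,2}
Count: 4


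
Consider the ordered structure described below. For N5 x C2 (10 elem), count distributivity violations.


Distributive law: a ^ (b v c) = (a ^ b) v (a ^ c).
Check all 10^3 = 1000 ordered triples (a,b,c).
  e.g. a=(b,0), b=(a,0), c=(c,0): lhs=(b,0) != rhs=(a,0)
  e.g. a=(b,0), b=(a,0), c=(c,1): lhs=(b,0) != rhs=(a,0)
Total violating triples: 16


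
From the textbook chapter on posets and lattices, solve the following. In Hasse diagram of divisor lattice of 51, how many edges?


A cover relation a -< b holds when a < b with no c strictly between.
Cover relations:
  1 -< 3
  1 -< 17
  3 -< 51
  17 -< 51
Total: 4


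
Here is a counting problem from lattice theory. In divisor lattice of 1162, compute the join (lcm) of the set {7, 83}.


In a divisor lattice, join = lcm (least common multiple).
Compute lcm iteratively: start with first element, then lcm(current, next).
Elements: [7, 83]
lcm(7,83) = 581
Final lcm = 581


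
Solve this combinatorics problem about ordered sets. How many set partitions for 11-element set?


B(n) = number of set partitions of an n-element set.
B(n) satisfies the recurrence: B(n+1) = sum_k C(n,k)*B(k).
B(11) = 678570


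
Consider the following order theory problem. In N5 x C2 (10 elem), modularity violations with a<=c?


Modular law: if a <= c then a v (b ^ c) = (a v b) ^ c.
Check all triples (a,b,c) with a <= c among 10 elements.
  e.g. a=(a,0), b=(c,0), c=(b,0): lhs=(a,0) != rhs=(b,0)
  e.g. a=(a,0), b=(c,1), c=(b,0): lhs=(a,0) != rhs=(b,0)
Total violating triples: 6


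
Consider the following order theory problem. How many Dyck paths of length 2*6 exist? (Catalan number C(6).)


C(n) = C(2n, n) / (n+1).
C(12, 6) = 924
C(6) = 924 / 7 = 132


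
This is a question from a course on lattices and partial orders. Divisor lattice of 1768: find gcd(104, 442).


In a divisor lattice, meet = gcd (greatest common divisor).
By Euclidean algorithm or factoring: gcd(104,442) = 26


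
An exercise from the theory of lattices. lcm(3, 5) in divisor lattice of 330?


Join=lcm.
gcd(3,5)=1
lcm=15


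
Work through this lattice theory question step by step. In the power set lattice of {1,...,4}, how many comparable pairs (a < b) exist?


A comparable pair {a,b} has a < b or b < a in the order.
Count unordered pairs where one element is strictly below the other.
Examples: {{},{1}}, {{},{2}}, {{},{3}}, {{},{4}}, ...
Total comparable pairs: 65


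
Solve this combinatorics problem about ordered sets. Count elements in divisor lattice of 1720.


Divisors of 1720: [1, 2, 4, 5, 8, 10, 20, 40, 43, 86, 172, 215, 344, 430, 860, 1720]
Count: 16


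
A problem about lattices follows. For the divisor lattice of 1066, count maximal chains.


A maximal chain goes from the minimum element to a maximal element via cover relations.
Counting all min-to-max paths in the cover graph.
Total maximal chains: 6


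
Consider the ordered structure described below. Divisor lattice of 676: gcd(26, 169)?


Meet=gcd.
gcd(26,169)=13


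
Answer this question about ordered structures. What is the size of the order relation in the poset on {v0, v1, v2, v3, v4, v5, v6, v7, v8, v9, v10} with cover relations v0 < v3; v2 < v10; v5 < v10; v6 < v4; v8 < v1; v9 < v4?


The order relation is {(a,b) : a <= b}, reflexive so it includes (a,a).
Examples: (v0,v0), (v0,v3), (v1,v1), (v10,v10), (v2,v10), ...
Total ordered pairs: 17


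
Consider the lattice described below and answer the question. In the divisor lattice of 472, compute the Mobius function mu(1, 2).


In a divisor lattice, mu(a,b) = mu(b/a) where mu is the classical Mobius function.
b/a = 2/1 = 2
Prime factorization of 2: primes [2]
2 is squarefree with 1 prime factor(s), so mu(2) = (-1)^1 = -1


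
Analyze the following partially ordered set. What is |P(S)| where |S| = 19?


Power set = 2^n.
2^19 = 524288


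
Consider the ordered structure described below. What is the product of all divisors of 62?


Divisors of 62: [1, 2, 31, 62]
Product = n^(d(n)/2) = 62^(4/2)
Product = 3844


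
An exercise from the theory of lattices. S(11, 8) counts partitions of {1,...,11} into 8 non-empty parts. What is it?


S(n,k) = k*S(n-1,k) + S(n-1,k-1).
S(10,8) = 750, S(10,7) = 5880
S(11,8) = 8*750 + 5880 = 6000 + 5880
S(11,8) = 11880


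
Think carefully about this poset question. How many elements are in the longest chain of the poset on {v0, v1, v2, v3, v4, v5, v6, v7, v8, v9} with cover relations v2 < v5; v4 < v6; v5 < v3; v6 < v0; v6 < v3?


A chain is a totally ordered subset; we count the number of elements in a maximum chain.
Compute, for each element x, the size of the longest chain ending at x:
  v1: 1
  v2: 1
  v4: 1
  v7: 1
  v8: 1
  v9: 1
  ...
A maximum chain: v4 < v6 < v0
Number of elements in the longest chain: 3


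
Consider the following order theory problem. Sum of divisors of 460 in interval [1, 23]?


Interval [1,23] in divisors of 460: [1, 23]
Sum = 24


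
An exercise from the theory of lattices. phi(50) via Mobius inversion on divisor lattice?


phi(n) = n * prod_{p|n} (1 - 1/p).
Prime divisors of 50: [2, 5]
phi(50) = 50 * (1 - 1/2) * (1 - 1/5)
phi(50) = 20


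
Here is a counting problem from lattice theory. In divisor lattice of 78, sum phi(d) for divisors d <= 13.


Divisors of 78 up to 13: [1, 2, 3, 6, 13]
phi values: [1, 1, 2, 2, 12]
Sum = 18


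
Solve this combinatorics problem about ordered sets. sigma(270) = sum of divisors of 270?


sigma(n) = sum of divisors.
Divisors of 270: [1, 2, 3, 5, 6, 9, 10, 15, 18, 27, 30, 45, 54, 90, 135, 270]
Sum = 720


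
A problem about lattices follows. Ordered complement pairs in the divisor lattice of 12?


Complement pair (a,b): a meet b = bottom, a join b = top.
Here: gcd(a,b)=1 and lcm(a,b)=12, i.e. a*b=12 with a,b coprime.
Pairs found: (1,12), (3,4), (4,3), (12,1)
Total ordered pairs: 4


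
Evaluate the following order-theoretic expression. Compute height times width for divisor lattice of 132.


Height = length of longest chain minus 1; width = size of largest antichain.
A maximum chain: 1 | 11 | 33 | 66 | 132  (height 4).
A maximum antichain: {4, 6, 22, 33}  (width 4).
Product = 4 * 4 = 16


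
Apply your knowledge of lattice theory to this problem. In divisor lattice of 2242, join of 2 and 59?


In a divisor lattice, join = lcm (least common multiple).
gcd(2,59) = 1
lcm(2,59) = 2*59/gcd = 118/1 = 118


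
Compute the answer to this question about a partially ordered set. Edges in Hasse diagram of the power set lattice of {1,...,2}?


A cover relation a -< b holds when a < b with no c strictly between.
Cover relations:
  {} -< {1}
  {} -< {2}
  {1} -< {1,2}
  {2} -< {1,2}
Total: 4


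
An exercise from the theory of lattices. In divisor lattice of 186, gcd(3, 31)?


Meet=gcd.
gcd(3,31)=1


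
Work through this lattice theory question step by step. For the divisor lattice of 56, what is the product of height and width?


Height = length of longest chain minus 1; width = size of largest antichain.
A maximum chain: 1 | 7 | 14 | 28 | 56  (height 4).
A maximum antichain: {2, 7}  (width 2).
Product = 4 * 2 = 8


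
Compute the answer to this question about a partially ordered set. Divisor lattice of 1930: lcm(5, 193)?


Join=lcm.
gcd(5,193)=1
lcm=965


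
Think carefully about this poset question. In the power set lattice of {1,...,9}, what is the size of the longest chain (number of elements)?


A chain is a totally ordered subset; we count the number of elements in a maximum chain.
Compute, for each element x, the size of the longest chain ending at x:
  {}: 1
  {1}: 2
  {2}: 2
  {3}: 2
  {4}: 2
  {5}: 2
  ...
A maximum chain: {} < {1} < {1,2} < {1,2,3} < {1,2,3,4} < {1,2,3,4,5} < {1,2,3,4,5,6} < {1,2,3,4,5,6,7} < {1,2,3,4,5,6,7,8} < {1,2,3,4,5,6,7,8,9}
Number of elements in the longest chain: 10


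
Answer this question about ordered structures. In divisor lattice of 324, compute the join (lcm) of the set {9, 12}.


In a divisor lattice, join = lcm (least common multiple).
Compute lcm iteratively: start with first element, then lcm(current, next).
Elements: [9, 12]
lcm(9,12) = 36
Final lcm = 36


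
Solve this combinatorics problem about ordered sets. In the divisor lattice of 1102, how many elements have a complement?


An element a is complemented if some b has a meet b = bottom, a join b = top.
a is complemented iff gcd(a, n/a)=1, i.e. a is a unitary divisor of 1102.
Complemented elements: 1, 2, 19, 29, 38, 58, ... (2 more)
Count: 8


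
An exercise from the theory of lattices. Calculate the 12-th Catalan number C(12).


C(n) = C(2n, n) / (n+1).
C(24, 12) = 2704156
C(12) = 2704156 / 13 = 208012


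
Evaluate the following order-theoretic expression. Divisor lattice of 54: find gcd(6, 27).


In a divisor lattice, meet = gcd (greatest common divisor).
By Euclidean algorithm or factoring: gcd(6,27) = 3


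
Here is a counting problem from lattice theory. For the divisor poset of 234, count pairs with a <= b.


The order relation is {(a,b) : a <= b}, reflexive so it includes (a,a).
Examples: (1,1), (1,117), (1,13), (1,18), (1,2), ...
Total ordered pairs: 54


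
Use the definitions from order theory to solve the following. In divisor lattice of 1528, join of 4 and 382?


In a divisor lattice, join = lcm (least common multiple).
gcd(4,382) = 2
lcm(4,382) = 4*382/gcd = 1528/2 = 764


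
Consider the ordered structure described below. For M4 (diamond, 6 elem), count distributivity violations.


Distributive law: a ^ (b v c) = (a ^ b) v (a ^ c).
Check all 6^3 = 216 ordered triples (a,b,c).
  e.g. a=a1, b=a2, c=a3: lhs=a1 != rhs=0
  e.g. a=a1, b=a2, c=a4: lhs=a1 != rhs=0
Total violating triples: 24


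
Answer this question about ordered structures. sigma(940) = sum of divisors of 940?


sigma(n) = sum of divisors.
Divisors of 940: [1, 2, 4, 5, 10, 20, 47, 94, 188, 235, 470, 940]
Sum = 2016


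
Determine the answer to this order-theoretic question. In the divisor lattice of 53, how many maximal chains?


A maximal chain goes from the minimum element to a maximal element via cover relations.
Counting all min-to-max paths in the cover graph.
Total maximal chains: 1


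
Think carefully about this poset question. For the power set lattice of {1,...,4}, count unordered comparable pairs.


A comparable pair {a,b} has a < b or b < a in the order.
Count unordered pairs where one element is strictly below the other.
Examples: {{},{1}}, {{},{2}}, {{},{3}}, {{},{4}}, ...
Total comparable pairs: 65


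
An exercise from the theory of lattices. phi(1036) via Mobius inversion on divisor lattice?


phi(n) = n * prod_{p|n} (1 - 1/p).
Prime divisors of 1036: [2, 7, 37]
phi(1036) = 1036 * (1 - 1/2) * (1 - 1/7) * (1 - 1/37)
phi(1036) = 432


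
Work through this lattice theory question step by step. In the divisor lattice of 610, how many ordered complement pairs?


Complement pair (a,b): a meet b = bottom, a join b = top.
Here: gcd(a,b)=1 and lcm(a,b)=610, i.e. a*b=610 with a,b coprime.
Pairs found: (1,610), (2,305), (5,122), (10,61), ... (4 more)
Total ordered pairs: 8


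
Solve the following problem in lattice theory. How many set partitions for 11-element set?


B(n) = number of set partitions of an n-element set.
B(n) satisfies the recurrence: B(n+1) = sum_k C(n,k)*B(k).
B(11) = 678570


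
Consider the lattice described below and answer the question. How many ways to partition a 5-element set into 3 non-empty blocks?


S(n,k) = k*S(n-1,k) + S(n-1,k-1).
S(4,3) = 6, S(4,2) = 7
S(5,3) = 3*6 + 7 = 18 + 7
S(5,3) = 25


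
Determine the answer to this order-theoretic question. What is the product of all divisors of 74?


Divisors of 74: [1, 2, 37, 74]
Product = n^(d(n)/2) = 74^(4/2)
Product = 5476


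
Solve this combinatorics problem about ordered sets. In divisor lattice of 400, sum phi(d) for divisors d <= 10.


Divisors of 400 up to 10: [1, 2, 4, 5, 8, 10]
phi values: [1, 1, 2, 4, 4, 4]
Sum = 16


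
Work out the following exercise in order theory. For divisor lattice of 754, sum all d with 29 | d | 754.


Interval [29,754] in divisors of 754: [29, 58, 377, 754]
Sum = 1218


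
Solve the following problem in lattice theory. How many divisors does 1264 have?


Divisors of 1264: [1, 2, 4, 8, 16, 79, 158, 316, 632, 1264]
Count: 10


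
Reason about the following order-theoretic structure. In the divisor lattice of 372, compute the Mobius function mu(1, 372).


In a divisor lattice, mu(a,b) = mu(b/a) where mu is the classical Mobius function.
b/a = 372/1 = 372
Prime factorization of 372: primes [2, 3, 31]
372 is not squarefree, so mu(372) = 0


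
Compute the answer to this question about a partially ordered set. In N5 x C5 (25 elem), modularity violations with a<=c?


Modular law: if a <= c then a v (b ^ c) = (a v b) ^ c.
Check all triples (a,b,c) with a <= c among 25 elements.
  e.g. a=(a,0), b=(c,0), c=(b,0): lhs=(a,0) != rhs=(b,0)
  e.g. a=(a,0), b=(c,1), c=(b,0): lhs=(a,0) != rhs=(b,0)
Total violating triples: 75


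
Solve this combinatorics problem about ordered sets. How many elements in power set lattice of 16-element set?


Power set = 2^n.
2^16 = 65536


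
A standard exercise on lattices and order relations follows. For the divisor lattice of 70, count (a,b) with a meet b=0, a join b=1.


Complement pair (a,b): a meet b = bottom, a join b = top.
Here: gcd(a,b)=1 and lcm(a,b)=70, i.e. a*b=70 with a,b coprime.
Pairs found: (1,70), (2,35), (5,14), (7,10), ... (4 more)
Total ordered pairs: 8


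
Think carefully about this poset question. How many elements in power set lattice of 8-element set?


Power set = 2^n.
2^8 = 256


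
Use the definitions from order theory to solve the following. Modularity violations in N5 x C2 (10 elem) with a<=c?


Modular law: if a <= c then a v (b ^ c) = (a v b) ^ c.
Check all triples (a,b,c) with a <= c among 10 elements.
  e.g. a=(a,0), b=(c,0), c=(b,0): lhs=(a,0) != rhs=(b,0)
  e.g. a=(a,0), b=(c,1), c=(b,0): lhs=(a,0) != rhs=(b,0)
Total violating triples: 6


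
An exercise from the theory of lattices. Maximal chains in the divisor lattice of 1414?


A maximal chain goes from the minimum element to a maximal element via cover relations.
Counting all min-to-max paths in the cover graph.
Total maximal chains: 6


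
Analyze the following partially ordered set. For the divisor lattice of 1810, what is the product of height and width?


Height = length of longest chain minus 1; width = size of largest antichain.
A maximum chain: 1 | 181 | 905 | 1810  (height 3).
A maximum antichain: {2, 5, 181}  (width 3).
Product = 3 * 3 = 9


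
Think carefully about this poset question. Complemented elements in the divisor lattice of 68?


An element a is complemented if some b has a meet b = bottom, a join b = top.
a is complemented iff gcd(a, n/a)=1, i.e. a is a unitary divisor of 68.
Complemented elements: 1, 4, 17, 68
Count: 4


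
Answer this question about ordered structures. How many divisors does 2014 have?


Divisors of 2014: [1, 2, 19, 38, 53, 106, 1007, 2014]
Count: 8


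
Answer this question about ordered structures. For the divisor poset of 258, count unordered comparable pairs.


A comparable pair {a,b} has a < b or b < a in the order.
Count unordered pairs where one element is strictly below the other.
Examples: {1,2}, {1,3}, {1,6}, {1,43}, ...
Total comparable pairs: 19


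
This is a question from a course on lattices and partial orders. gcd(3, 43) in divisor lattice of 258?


Meet=gcd.
gcd(3,43)=1


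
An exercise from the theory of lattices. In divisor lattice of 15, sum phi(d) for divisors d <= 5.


Divisors of 15 up to 5: [1, 3, 5]
phi values: [1, 2, 4]
Sum = 7


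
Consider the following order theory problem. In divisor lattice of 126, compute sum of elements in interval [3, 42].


Interval [3,42] in divisors of 126: [3, 6, 21, 42]
Sum = 72


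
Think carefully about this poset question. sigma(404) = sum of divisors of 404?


sigma(n) = sum of divisors.
Divisors of 404: [1, 2, 4, 101, 202, 404]
Sum = 714


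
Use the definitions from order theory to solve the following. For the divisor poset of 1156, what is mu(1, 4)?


In a divisor lattice, mu(a,b) = mu(b/a) where mu is the classical Mobius function.
b/a = 4/1 = 4
Prime factorization of 4: primes [2]
4 is not squarefree, so mu(4) = 0


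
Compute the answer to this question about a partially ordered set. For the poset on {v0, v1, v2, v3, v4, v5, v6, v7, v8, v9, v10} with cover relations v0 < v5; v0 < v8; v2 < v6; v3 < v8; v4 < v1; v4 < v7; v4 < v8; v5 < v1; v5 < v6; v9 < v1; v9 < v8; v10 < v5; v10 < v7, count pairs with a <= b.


The order relation is {(a,b) : a <= b}, reflexive so it includes (a,a).
Examples: (v0,v0), (v0,v1), (v0,v5), (v0,v6), (v0,v8), ...
Total ordered pairs: 28


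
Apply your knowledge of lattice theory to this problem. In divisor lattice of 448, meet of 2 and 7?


In a divisor lattice, meet = gcd (greatest common divisor).
By Euclidean algorithm or factoring: gcd(2,7) = 1


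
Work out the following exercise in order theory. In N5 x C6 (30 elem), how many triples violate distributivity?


Distributive law: a ^ (b v c) = (a ^ b) v (a ^ c).
Check all 30^3 = 27000 ordered triples (a,b,c).
  e.g. a=(b,0), b=(a,0), c=(c,0): lhs=(b,0) != rhs=(a,0)
  e.g. a=(b,0), b=(a,0), c=(c,1): lhs=(b,0) != rhs=(a,0)
Total violating triples: 432


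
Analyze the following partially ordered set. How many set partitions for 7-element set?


B(n) = number of set partitions of an n-element set.
B(n) satisfies the recurrence: B(n+1) = sum_k C(n,k)*B(k).
B(7) = 877


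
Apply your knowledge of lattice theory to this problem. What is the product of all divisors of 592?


Divisors of 592: [1, 2, 4, 8, 16, 37, 74, 148, 296, 592]
Product = n^(d(n)/2) = 592^(10/2)
Product = 72712409055232


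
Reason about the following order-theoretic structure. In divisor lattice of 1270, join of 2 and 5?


In a divisor lattice, join = lcm (least common multiple).
gcd(2,5) = 1
lcm(2,5) = 2*5/gcd = 10/1 = 10


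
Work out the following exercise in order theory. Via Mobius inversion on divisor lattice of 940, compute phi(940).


phi(n) = n * prod_{p|n} (1 - 1/p).
Prime divisors of 940: [2, 5, 47]
phi(940) = 940 * (1 - 1/2) * (1 - 1/5) * (1 - 1/47)
phi(940) = 368


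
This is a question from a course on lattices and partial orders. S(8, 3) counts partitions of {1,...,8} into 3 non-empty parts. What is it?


S(n,k) = k*S(n-1,k) + S(n-1,k-1).
S(7,3) = 301, S(7,2) = 63
S(8,3) = 3*301 + 63 = 903 + 63
S(8,3) = 966


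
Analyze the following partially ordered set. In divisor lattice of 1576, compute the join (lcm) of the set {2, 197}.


In a divisor lattice, join = lcm (least common multiple).
Compute lcm iteratively: start with first element, then lcm(current, next).
Elements: [2, 197]
lcm(2,197) = 394
Final lcm = 394


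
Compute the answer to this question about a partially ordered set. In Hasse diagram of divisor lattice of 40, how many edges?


A cover relation a -< b holds when a < b with no c strictly between.
Cover relations:
  1 -< 2
  1 -< 5
  2 -< 4
  2 -< 10
  4 -< 8
  4 -< 20
  5 -< 10
  8 -< 40
  ...2 more
Total: 10


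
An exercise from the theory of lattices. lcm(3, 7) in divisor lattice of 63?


Join=lcm.
gcd(3,7)=1
lcm=21


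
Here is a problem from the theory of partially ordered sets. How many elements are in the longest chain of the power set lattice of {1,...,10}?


A chain is a totally ordered subset; we count the number of elements in a maximum chain.
Compute, for each element x, the size of the longest chain ending at x:
  {}: 1
  {1}: 2
  {2}: 2
  {3}: 2
  {4}: 2
  {5}: 2
  ...
A maximum chain: {} < {1} < {1,2} < {1,2,3} < {1,2,3,4} < {1,2,3,4,5} < {1,2,3,4,5,6} < {1,2,3,4,5,6,7} < {1,2,3,4,5,6,7,8} < {1,2,3,4,5,6,7,8,9} < {1,2,3,4,5,6,7,8,9,10}
Number of elements in the longest chain: 11


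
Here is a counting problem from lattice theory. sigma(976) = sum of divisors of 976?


sigma(n) = sum of divisors.
Divisors of 976: [1, 2, 4, 8, 16, 61, 122, 244, 488, 976]
Sum = 1922


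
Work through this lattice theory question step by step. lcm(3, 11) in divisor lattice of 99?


Join=lcm.
gcd(3,11)=1
lcm=33


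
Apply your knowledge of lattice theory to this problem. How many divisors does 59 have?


Divisors of 59: [1, 59]
Count: 2


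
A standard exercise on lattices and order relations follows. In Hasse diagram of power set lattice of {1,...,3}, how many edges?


A cover relation a -< b holds when a < b with no c strictly between.
Cover relations:
  {} -< {1}
  {} -< {2}
  {} -< {3}
  {1} -< {1,2}
  {1} -< {1,3}
  {2} -< {1,2}
  {2} -< {2,3}
  {3} -< {1,3}
  ...4 more
Total: 12


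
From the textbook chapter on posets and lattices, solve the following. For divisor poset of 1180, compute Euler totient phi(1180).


phi(n) = n * prod_{p|n} (1 - 1/p).
Prime divisors of 1180: [2, 5, 59]
phi(1180) = 1180 * (1 - 1/2) * (1 - 1/5) * (1 - 1/59)
phi(1180) = 464


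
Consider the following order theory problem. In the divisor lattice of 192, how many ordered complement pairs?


Complement pair (a,b): a meet b = bottom, a join b = top.
Here: gcd(a,b)=1 and lcm(a,b)=192, i.e. a*b=192 with a,b coprime.
Pairs found: (1,192), (3,64), (64,3), (192,1)
Total ordered pairs: 4


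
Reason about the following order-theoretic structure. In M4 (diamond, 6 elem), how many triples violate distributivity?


Distributive law: a ^ (b v c) = (a ^ b) v (a ^ c).
Check all 6^3 = 216 ordered triples (a,b,c).
  e.g. a=a1, b=a2, c=a3: lhs=a1 != rhs=0
  e.g. a=a1, b=a2, c=a4: lhs=a1 != rhs=0
Total violating triples: 24


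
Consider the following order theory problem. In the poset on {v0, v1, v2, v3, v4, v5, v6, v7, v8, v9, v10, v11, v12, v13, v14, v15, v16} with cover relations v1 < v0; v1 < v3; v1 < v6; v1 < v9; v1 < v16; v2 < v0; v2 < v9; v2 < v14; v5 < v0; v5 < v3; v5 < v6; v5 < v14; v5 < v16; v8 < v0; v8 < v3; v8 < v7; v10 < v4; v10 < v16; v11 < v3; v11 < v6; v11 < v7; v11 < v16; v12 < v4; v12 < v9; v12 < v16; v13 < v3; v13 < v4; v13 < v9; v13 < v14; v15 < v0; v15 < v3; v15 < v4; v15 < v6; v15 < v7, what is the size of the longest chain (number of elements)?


A chain is a totally ordered subset; we count the number of elements in a maximum chain.
Compute, for each element x, the size of the longest chain ending at x:
  v1: 1
  v2: 1
  v5: 1
  v8: 1
  v10: 1
  v11: 1
  ...
A maximum chain: v1 < v0
Number of elements in the longest chain: 2


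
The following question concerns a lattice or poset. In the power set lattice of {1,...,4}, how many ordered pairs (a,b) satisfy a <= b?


The order relation is {(a,b) : a <= b}, reflexive so it includes (a,a).
Examples: ({},{}), ({},{1,2}), ({},{1,2,3}), ({},{1,2,3,4}), ({},{1,2,4}), ...
Total ordered pairs: 81


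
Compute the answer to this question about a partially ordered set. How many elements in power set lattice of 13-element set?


Power set = 2^n.
2^13 = 8192


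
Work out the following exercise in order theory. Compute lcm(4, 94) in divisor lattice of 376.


In a divisor lattice, join = lcm (least common multiple).
gcd(4,94) = 2
lcm(4,94) = 4*94/gcd = 376/2 = 188


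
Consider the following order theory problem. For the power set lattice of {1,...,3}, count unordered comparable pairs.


A comparable pair {a,b} has a < b or b < a in the order.
Count unordered pairs where one element is strictly below the other.
Examples: {{},{1}}, {{},{2}}, {{},{3}}, {{},{1,2}}, ...
Total comparable pairs: 19


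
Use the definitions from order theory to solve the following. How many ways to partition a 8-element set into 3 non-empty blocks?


S(n,k) = k*S(n-1,k) + S(n-1,k-1).
S(7,3) = 301, S(7,2) = 63
S(8,3) = 3*301 + 63 = 903 + 63
S(8,3) = 966


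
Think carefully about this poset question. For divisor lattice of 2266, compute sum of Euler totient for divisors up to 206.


Divisors of 2266 up to 206: [1, 2, 11, 22, 103, 206]
phi values: [1, 1, 10, 10, 102, 102]
Sum = 226


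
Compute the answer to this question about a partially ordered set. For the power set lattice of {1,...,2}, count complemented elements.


An element a is complemented if some b has a meet b = bottom, a join b = top.
every subset A has complement S\A, so all elements are complemented.
Complemented elements: {}, {1}, {2}, {1,2}
Count: 4


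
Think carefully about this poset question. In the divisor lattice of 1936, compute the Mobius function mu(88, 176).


In a divisor lattice, mu(a,b) = mu(b/a) where mu is the classical Mobius function.
b/a = 176/88 = 2
Prime factorization of 2: primes [2]
2 is squarefree with 1 prime factor(s), so mu(2) = (-1)^1 = -1


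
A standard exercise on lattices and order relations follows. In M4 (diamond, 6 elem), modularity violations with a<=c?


Modular law: if a <= c then a v (b ^ c) = (a v b) ^ c.
Check all triples (a,b,c) with a <= c among 6 elements.
This lattice is modular (diamonds M_m and their chain-products are modular).
Total violating triples: 0


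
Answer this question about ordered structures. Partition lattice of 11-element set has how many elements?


B(n) = number of set partitions of an n-element set.
B(n) satisfies the recurrence: B(n+1) = sum_k C(n,k)*B(k).
B(11) = 678570


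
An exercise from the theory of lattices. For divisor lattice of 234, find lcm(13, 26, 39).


In a divisor lattice, join = lcm (least common multiple).
Compute lcm iteratively: start with first element, then lcm(current, next).
Elements: [13, 26, 39]
lcm(13,26) = 26
lcm(26,39) = 78
Final lcm = 78


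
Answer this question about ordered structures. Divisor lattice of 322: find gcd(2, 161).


In a divisor lattice, meet = gcd (greatest common divisor).
By Euclidean algorithm or factoring: gcd(2,161) = 1


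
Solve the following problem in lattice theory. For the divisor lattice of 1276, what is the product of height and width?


Height = length of longest chain minus 1; width = size of largest antichain.
A maximum chain: 1 | 29 | 319 | 638 | 1276  (height 4).
A maximum antichain: {4, 22, 58, 319}  (width 4).
Product = 4 * 4 = 16


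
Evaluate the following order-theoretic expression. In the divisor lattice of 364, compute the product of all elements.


Divisors of 364: [1, 2, 4, 7, 13, 14, 26, 28, 52, 91, 182, 364]
Product = n^(d(n)/2) = 364^(12/2)
Product = 2325992456359936


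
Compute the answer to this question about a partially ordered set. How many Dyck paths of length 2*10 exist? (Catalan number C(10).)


C(n) = C(2n, n) / (n+1).
C(20, 10) = 184756
C(10) = 184756 / 11 = 16796


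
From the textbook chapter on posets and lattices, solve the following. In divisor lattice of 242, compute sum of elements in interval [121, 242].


Interval [121,242] in divisors of 242: [121, 242]
Sum = 363


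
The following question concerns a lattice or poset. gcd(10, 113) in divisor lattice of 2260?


Meet=gcd.
gcd(10,113)=1


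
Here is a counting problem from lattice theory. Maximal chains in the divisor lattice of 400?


A maximal chain goes from the minimum element to a maximal element via cover relations.
Counting all min-to-max paths in the cover graph.
Total maximal chains: 15


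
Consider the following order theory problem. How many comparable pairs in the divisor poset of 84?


A comparable pair {a,b} has a < b or b < a in the order.
Count unordered pairs where one element is strictly below the other.
Examples: {1,2}, {1,3}, {1,4}, {1,6}, ...
Total comparable pairs: 42


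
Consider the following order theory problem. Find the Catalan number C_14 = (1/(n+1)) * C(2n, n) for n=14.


C(n) = C(2n, n) / (n+1).
C(28, 14) = 40116600
C(14) = 40116600 / 15 = 2674440


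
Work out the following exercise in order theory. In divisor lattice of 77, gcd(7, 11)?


Meet=gcd.
gcd(7,11)=1


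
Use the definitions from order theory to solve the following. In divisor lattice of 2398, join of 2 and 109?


In a divisor lattice, join = lcm (least common multiple).
gcd(2,109) = 1
lcm(2,109) = 2*109/gcd = 218/1 = 218


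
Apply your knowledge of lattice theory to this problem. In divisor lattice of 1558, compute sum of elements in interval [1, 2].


Interval [1,2] in divisors of 1558: [1, 2]
Sum = 3


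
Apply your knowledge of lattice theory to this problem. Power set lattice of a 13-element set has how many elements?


Power set = 2^n.
2^13 = 8192


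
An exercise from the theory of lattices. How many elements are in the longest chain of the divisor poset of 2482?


A chain is a totally ordered subset; we count the number of elements in a maximum chain.
Compute, for each element x, the size of the longest chain ending at x:
  1: 1
  2: 2
  17: 2
  73: 2
  34: 3
  146: 3
  ...
A maximum chain: 1 < 2 < 34 < 2482
Number of elements in the longest chain: 4


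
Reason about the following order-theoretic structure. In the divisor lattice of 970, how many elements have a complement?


An element a is complemented if some b has a meet b = bottom, a join b = top.
a is complemented iff gcd(a, n/a)=1, i.e. a is a unitary divisor of 970.
Complemented elements: 1, 2, 5, 10, 97, 194, ... (2 more)
Count: 8


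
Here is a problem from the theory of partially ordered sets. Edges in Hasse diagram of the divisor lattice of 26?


A cover relation a -< b holds when a < b with no c strictly between.
Cover relations:
  1 -< 2
  1 -< 13
  2 -< 26
  13 -< 26
Total: 4


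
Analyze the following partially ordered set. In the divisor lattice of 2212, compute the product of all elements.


Divisors of 2212: [1, 2, 4, 7, 14, 28, 79, 158, 316, 553, 1106, 2212]
Product = n^(d(n)/2) = 2212^(12/2)
Product = 117141487839601168384


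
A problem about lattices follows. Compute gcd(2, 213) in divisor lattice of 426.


In a divisor lattice, meet = gcd (greatest common divisor).
By Euclidean algorithm or factoring: gcd(2,213) = 1


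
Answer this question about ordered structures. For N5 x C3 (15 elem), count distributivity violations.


Distributive law: a ^ (b v c) = (a ^ b) v (a ^ c).
Check all 15^3 = 3375 ordered triples (a,b,c).
  e.g. a=(b,0), b=(a,0), c=(c,0): lhs=(b,0) != rhs=(a,0)
  e.g. a=(b,0), b=(a,0), c=(c,1): lhs=(b,0) != rhs=(a,0)
Total violating triples: 54


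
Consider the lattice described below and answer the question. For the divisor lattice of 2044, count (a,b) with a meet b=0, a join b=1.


Complement pair (a,b): a meet b = bottom, a join b = top.
Here: gcd(a,b)=1 and lcm(a,b)=2044, i.e. a*b=2044 with a,b coprime.
Pairs found: (1,2044), (4,511), (7,292), (28,73), ... (4 more)
Total ordered pairs: 8


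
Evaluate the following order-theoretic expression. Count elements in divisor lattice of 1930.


Divisors of 1930: [1, 2, 5, 10, 193, 386, 965, 1930]
Count: 8


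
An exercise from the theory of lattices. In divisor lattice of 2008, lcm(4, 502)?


Join=lcm.
gcd(4,502)=2
lcm=1004


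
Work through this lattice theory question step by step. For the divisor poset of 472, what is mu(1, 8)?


In a divisor lattice, mu(a,b) = mu(b/a) where mu is the classical Mobius function.
b/a = 8/1 = 8
Prime factorization of 8: primes [2]
8 is not squarefree, so mu(8) = 0


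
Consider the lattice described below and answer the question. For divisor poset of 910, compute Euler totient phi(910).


phi(n) = n * prod_{p|n} (1 - 1/p).
Prime divisors of 910: [2, 5, 7, 13]
phi(910) = 910 * (1 - 1/2) * (1 - 1/5) * (1 - 1/7) * (1 - 1/13)
phi(910) = 288


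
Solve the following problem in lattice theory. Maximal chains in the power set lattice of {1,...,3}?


A maximal chain goes from the minimum element to a maximal element via cover relations.
Counting all min-to-max paths in the cover graph.
Total maximal chains: 6


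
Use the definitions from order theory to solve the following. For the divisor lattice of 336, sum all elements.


sigma(n) = sum of divisors.
Divisors of 336: [1, 2, 3, 4, 6, 7, 8, 12, 14, 16, 21, 24, 28, 42, 48, 56, 84, 112, 168, 336]
Sum = 992


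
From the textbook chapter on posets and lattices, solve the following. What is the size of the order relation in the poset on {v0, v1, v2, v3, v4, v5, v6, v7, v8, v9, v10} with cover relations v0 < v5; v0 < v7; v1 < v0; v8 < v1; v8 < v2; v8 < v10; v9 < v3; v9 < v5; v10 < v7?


The order relation is {(a,b) : a <= b}, reflexive so it includes (a,a).
Examples: (v0,v0), (v0,v5), (v0,v7), (v1,v0), (v1,v1), ...
Total ordered pairs: 25


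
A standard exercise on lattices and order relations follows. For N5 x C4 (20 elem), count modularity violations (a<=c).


Modular law: if a <= c then a v (b ^ c) = (a v b) ^ c.
Check all triples (a,b,c) with a <= c among 20 elements.
  e.g. a=(a,0), b=(c,0), c=(b,0): lhs=(a,0) != rhs=(b,0)
  e.g. a=(a,0), b=(c,1), c=(b,0): lhs=(a,0) != rhs=(b,0)
Total violating triples: 40


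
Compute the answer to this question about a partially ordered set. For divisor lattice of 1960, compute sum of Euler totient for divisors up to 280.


Divisors of 1960 up to 280: [1, 2, 4, 5, 7, 8, 10, 14, 20, 28, 35, 40, 49, 56, 70, 98, 140, 196, 245, 280]
phi values: [1, 1, 2, 4, 6, 4, 4, 6, 8, 12, 24, 16, 42, 24, 24, 42, 48, 84, 168, 96]
Sum = 616


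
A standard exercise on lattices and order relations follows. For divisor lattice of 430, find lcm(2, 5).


In a divisor lattice, join = lcm (least common multiple).
Compute lcm iteratively: start with first element, then lcm(current, next).
Elements: [2, 5]
lcm(2,5) = 10
Final lcm = 10


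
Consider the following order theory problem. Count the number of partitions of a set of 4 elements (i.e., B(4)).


B(n) = number of set partitions of an n-element set.
B(n) satisfies the recurrence: B(n+1) = sum_k C(n,k)*B(k).
B(4) = 15


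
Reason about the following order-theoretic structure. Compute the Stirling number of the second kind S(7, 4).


S(n,k) = k*S(n-1,k) + S(n-1,k-1).
S(6,4) = 65, S(6,3) = 90
S(7,4) = 4*65 + 90 = 260 + 90
S(7,4) = 350


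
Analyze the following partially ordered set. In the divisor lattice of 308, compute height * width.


Height = length of longest chain minus 1; width = size of largest antichain.
A maximum chain: 1 | 11 | 77 | 154 | 308  (height 4).
A maximum antichain: {4, 14, 22, 77}  (width 4).
Product = 4 * 4 = 16


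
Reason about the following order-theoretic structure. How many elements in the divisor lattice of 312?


Divisors of 312: [1, 2, 3, 4, 6, 8, 12, 13, 24, 26, 39, 52, 78, 104, 156, 312]
Count: 16


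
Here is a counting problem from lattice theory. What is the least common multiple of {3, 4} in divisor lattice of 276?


In a divisor lattice, join = lcm (least common multiple).
Compute lcm iteratively: start with first element, then lcm(current, next).
Elements: [3, 4]
lcm(3,4) = 12
Final lcm = 12
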